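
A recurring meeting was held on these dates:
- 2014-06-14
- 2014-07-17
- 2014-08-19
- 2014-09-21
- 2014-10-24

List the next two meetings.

2014-11-26, 2014-12-29

Every event comes 33 days after the last (33, 33, 33, 33).
2014-10-24 + 33 days = 2014-11-26.
2014-11-26 + 33 days = 2014-12-29.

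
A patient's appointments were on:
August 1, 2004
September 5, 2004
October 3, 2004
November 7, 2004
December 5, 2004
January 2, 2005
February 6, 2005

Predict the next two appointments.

March 6, 2005; April 3, 2005

Gaps: 35, 28, 35, 28, 28, 35 days — a mix of 28 and 35. Every date is a Sunday.
Each is the 1st Sunday of its month.
March 2005 — 1st Sunday is March 6, 2005.
1st Sunday of April 2005: April 3, 2005.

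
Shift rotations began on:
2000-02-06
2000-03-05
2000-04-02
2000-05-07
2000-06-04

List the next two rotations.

These are Sundays at 28- or 35-day spacing (28, 28, 35, 28).
The pattern: 1st Sunday of the month.
1st Sunday of July 2000: 2000-07-02.
August 2000 — 1st Sunday is 2000-08-06.

2000-07-02, 2000-08-06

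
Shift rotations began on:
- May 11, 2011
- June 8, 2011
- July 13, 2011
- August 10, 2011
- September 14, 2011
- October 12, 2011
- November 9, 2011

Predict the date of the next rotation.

December 14, 2011

These are Wednesdays at 28- or 35-day spacing (28, 35, 28, 35, 28, 28).
The pattern: 2nd Wednesday of the month.
2nd Wednesday of December 2011: December 14, 2011.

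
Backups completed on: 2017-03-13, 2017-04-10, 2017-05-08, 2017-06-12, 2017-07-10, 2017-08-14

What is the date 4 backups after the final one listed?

All dates are Mondays, 28, 28, 35, 28, 35 days apart.
Specifically, the 2nd Monday of each month.
2nd Monday of September 2017: 2017-09-11.
October 2017 — 2nd Monday is 2017-10-09.
2nd Monday of November 2017: 2017-11-13.
December 2017 — 2nd Monday is 2017-12-11.

2017-12-11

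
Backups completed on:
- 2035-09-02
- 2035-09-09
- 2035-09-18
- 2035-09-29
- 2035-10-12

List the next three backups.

Gaps: 7, 9, 11, 13 days — each gap is 2 larger than the previous one.
Next gap: 15 days. 2035-10-12 + 15 days = 2035-10-27.
Next gap: 17 days. 2035-10-27 + 17 days = 2035-11-13.
Next gap: 19 days. 2035-11-13 + 19 days = 2035-12-02.

2035-10-27, 2035-11-13, 2035-12-02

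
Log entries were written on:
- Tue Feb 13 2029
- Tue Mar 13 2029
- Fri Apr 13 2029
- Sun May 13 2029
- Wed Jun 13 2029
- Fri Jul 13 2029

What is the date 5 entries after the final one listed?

Thu Dec 13 2029

The day-of-month is always 13 (28, 31, 30, 31, 30 days between events).
So this recurs on the 13th of each month.
Next: August 2029 → Mon Aug 13 2029.
September 2029: Thu Sep 13 2029.
Next: October 2029 → Sat Oct 13 2029.
Next: November 2029 → Tue Nov 13 2029.
Next: December 2029 → Thu Dec 13 2029.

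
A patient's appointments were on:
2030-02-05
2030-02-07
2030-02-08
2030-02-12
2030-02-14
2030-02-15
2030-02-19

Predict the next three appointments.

2030-02-21, 2030-02-22, 2030-02-26

The gap pattern 2, 1, 4, 2, 1, 4 repeats every 3 events.
These are the Tuesdays, Thursdays and Fridays of each week.
Next Thursday: 2030-02-21.
Next Friday: 2030-02-22.
The following Tuesday is 2030-02-26.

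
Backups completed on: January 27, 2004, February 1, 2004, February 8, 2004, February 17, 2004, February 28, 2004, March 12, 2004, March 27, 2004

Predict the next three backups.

April 13, 2004; May 2, 2004; May 23, 2004

The spacing grows by 2 each time: 5, 7, 9, 11, 13, 15 days.
Next gap: 17 days. March 27, 2004 + 17 days = April 13, 2004.
Next gap: 19 days. April 13, 2004 + 19 days = May 2, 2004.
Next gap: 21 days. May 2, 2004 + 21 days = May 23, 2004.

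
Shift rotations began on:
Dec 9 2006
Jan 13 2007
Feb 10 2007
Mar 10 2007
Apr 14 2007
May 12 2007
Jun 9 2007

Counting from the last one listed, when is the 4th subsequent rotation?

Oct 13 2007

All dates are Saturdays, 35, 28, 28, 35, 28, 28 days apart.
Specifically, the 2nd Saturday of each month.
July 2007 — 2nd Saturday is Jul 14 2007.
August 2007 — 2nd Saturday is Aug 11 2007.
September 2007 — 2nd Saturday is Sep 8 2007.
October 2007 — 2nd Saturday is Oct 13 2007.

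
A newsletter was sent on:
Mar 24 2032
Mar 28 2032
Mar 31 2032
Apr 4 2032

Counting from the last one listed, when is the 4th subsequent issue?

Every event lands on a Wednesday or Sunday (gaps cycle 4, 3, 4).
So the schedule is: every Wednesday and Sunday.
The following Wednesday is Apr 7 2032.
The following Sunday is Apr 11 2032.
Next Wednesday: Apr 14 2032.
Next Sunday: Apr 18 2032.

Apr 18 2032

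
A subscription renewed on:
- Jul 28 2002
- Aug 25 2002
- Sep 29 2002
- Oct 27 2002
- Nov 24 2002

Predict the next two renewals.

Dec 29 2002, Jan 26 2003

Every date is a Sunday; gaps 28, 35, 28, 28 days.
Each is the last Sunday of its month (at least one falls on the 29th or later, ruling out '4th Sunday').
Last Sunday of December 2002: Dec 29 2002.
January 2003 ends with Sunday Jan 26 2003.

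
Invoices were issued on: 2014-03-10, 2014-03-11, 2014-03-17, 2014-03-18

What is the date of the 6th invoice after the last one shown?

Gaps: 1, 6, 1 days — not constant, but cyclic with period 2.
The events fall on every Monday and Tuesday.
Next Monday: 2014-03-24.
The following Tuesday is 2014-03-25.
The following Monday is 2014-03-31.
The following Tuesday is 2014-04-01.
The following Monday is 2014-04-07.
Next Tuesday: 2014-04-08.

2014-04-08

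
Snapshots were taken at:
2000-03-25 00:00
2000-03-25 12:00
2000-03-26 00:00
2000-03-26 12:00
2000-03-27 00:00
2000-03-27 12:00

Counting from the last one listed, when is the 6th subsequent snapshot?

The interval is a steady 12 hours (12, 12, 12, 12, 12).
2000-03-27 12:00 + 12 h = 2000-03-28 00:00.
2000-03-28 00:00 + 12 h = 2000-03-28 12:00.
2000-03-28 12:00 + 12 h = 2000-03-29 00:00.
2000-03-29 00:00 + 12 h = 2000-03-29 12:00.
2000-03-29 12:00 + 12 h = 2000-03-30 00:00.
2000-03-30 00:00 + 12 h = 2000-03-30 12:00.

2000-03-30 12:00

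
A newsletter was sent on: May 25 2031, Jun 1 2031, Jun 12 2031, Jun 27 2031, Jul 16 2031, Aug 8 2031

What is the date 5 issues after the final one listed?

Intervals are 7, 11, 15, 19, 23 days — an arithmetic progression with common difference 4.
Next gap: 27 days. Aug 8 2031 + 27 days = Sep 4 2031.
Next gap: 31 days. Sep 4 2031 + 31 days = Oct 5 2031.
Next gap: 35 days. Oct 5 2031 + 35 days = Nov 9 2031.
Next gap: 39 days. Nov 9 2031 + 39 days = Dec 18 2031.
Next gap: 43 days. Dec 18 2031 + 43 days = Jan 30 2032.

Jan 30 2032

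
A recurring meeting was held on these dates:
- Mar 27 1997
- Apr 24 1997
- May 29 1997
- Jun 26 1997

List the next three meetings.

Jul 31 1997, Aug 28 1997, Sep 25 1997

These are Thursdays with 28, 35, 28-day gaps.
Each is the final Thursday of its month — May 29 1997 is past the 28th, so '4th Thursday' doesn't fit.
Last Thursday of July 1997: Jul 31 1997.
Last Thursday of August 1997: Aug 28 1997.
Last Thursday of September 1997: Sep 25 1997.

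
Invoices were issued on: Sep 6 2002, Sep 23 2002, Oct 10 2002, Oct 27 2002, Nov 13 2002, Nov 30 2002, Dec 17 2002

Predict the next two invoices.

Jan 3 2003, Jan 20 2003

The spacing is 17, 17, 17, 17, 17, 17 days — always 17 days.
Dec 17 2002 + 17 days = Jan 3 2003.
Jan 3 2003 + 17 days = Jan 20 2003.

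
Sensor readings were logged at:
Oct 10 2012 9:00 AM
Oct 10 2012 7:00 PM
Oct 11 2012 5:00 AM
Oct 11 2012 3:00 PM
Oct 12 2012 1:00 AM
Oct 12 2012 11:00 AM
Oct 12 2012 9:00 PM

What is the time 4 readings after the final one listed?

Oct 14 2012 1:00 PM

Gaps: 10, 10, 10, 10, 10, 10 hours — each event is 10 hours after the previous one.
Oct 12 2012 9:00 PM + 10 h = Oct 13 2012 7:00 AM.
Oct 13 2012 7:00 AM + 10 h = Oct 13 2012 5:00 PM.
Oct 13 2012 5:00 PM + 10 h = Oct 14 2012 3:00 AM.
Oct 14 2012 3:00 AM + 10 h = Oct 14 2012 1:00 PM.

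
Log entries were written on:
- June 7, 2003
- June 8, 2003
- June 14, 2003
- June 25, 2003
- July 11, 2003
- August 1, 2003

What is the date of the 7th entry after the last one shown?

May 14, 2004

Intervals are 1, 6, 11, 16, 21 days — an arithmetic progression with common difference 5.
Next gap: 26 days. August 1, 2003 + 26 days = August 27, 2003.
Next gap: 31 days. August 27, 2003 + 31 days = September 27, 2003.
Next gap: 36 days. September 27, 2003 + 36 days = November 2, 2003.
Next gap: 41 days. November 2, 2003 + 41 days = December 13, 2003.
Next gap: 46 days. December 13, 2003 + 46 days = January 28, 2004.
Next gap: 51 days. January 28, 2004 + 51 days = March 19, 2004.
Next gap: 56 days. March 19, 2004 + 56 days = May 14, 2004.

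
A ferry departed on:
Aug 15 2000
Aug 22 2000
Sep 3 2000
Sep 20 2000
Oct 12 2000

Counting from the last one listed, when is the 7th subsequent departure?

Aug 2 2001

Intervals are 7, 12, 17, 22 days — an arithmetic progression with common difference 5.
Next gap: 27 days. Oct 12 2000 + 27 days = Nov 8 2000.
Next gap: 32 days. Nov 8 2000 + 32 days = Dec 10 2000.
Next gap: 37 days. Dec 10 2000 + 37 days = Jan 16 2001.
Next gap: 42 days. Jan 16 2001 + 42 days = Feb 27 2001.
Next gap: 47 days. Feb 27 2001 + 47 days = Apr 15 2001.
Next gap: 52 days. Apr 15 2001 + 52 days = Jun 6 2001.
Next gap: 57 days. Jun 6 2001 + 57 days = Aug 2 2001.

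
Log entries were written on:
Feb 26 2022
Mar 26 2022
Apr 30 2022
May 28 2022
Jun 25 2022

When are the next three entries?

Jul 30 2022, Aug 27 2022, Sep 24 2022

These are Saturdays with 28, 35, 28, 28-day gaps.
Each is the final Saturday of its month — Apr 30 2022 is past the 28th, so '4th Saturday' doesn't fit.
Last Saturday of July 2022: Jul 30 2022.
Last Saturday of August 2022: Aug 27 2022.
September 2022 ends with Saturday Sep 24 2022.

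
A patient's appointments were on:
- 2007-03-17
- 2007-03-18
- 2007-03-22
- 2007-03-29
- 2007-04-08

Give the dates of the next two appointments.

Intervals are 1, 4, 7, 10 days — an arithmetic progression with common difference 3.
Next gap: 13 days. 2007-04-08 + 13 days = 2007-04-21.
Next gap: 16 days. 2007-04-21 + 16 days = 2007-05-07.

2007-04-21, 2007-05-07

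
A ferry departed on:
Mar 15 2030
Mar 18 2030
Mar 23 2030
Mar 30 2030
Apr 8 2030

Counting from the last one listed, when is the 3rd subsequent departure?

May 17 2030

Intervals are 3, 5, 7, 9 days — an arithmetic progression with common difference 2.
Next gap: 11 days. Apr 8 2030 + 11 days = Apr 19 2030.
Next gap: 13 days. Apr 19 2030 + 13 days = May 2 2030.
Next gap: 15 days. May 2 2030 + 15 days = May 17 2030.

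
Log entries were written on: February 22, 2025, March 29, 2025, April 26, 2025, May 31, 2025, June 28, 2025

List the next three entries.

Every date is a Saturday; gaps 35, 28, 35, 28 days.
Each is the last Saturday of its month (at least one falls on the 29th or later, ruling out '4th Saturday').
July 2025 ends with Saturday July 26, 2025.
Last Saturday of August 2025: August 30, 2025.
Last Saturday of September 2025: September 27, 2025.

July 26, 2025; August 30, 2025; September 27, 2025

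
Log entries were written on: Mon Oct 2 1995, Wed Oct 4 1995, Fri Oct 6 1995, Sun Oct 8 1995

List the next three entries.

The spacing is 2, 2, 2 days — always 2 days.
Sun Oct 8 1995 + 2 days = Tue Oct 10 1995.
Tue Oct 10 1995 + 2 days = Thu Oct 12 1995.
Thu Oct 12 1995 + 2 days = Sat Oct 14 1995.

Tue Oct 10 1995, Thu Oct 12 1995, Sat Oct 14 1995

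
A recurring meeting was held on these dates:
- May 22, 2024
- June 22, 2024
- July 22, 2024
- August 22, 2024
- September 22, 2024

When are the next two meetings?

October 22, 2024; November 22, 2024

Each date is the 22nd; the gaps (31, 30, 31, 31) track the month lengths.
The rule is the 22nd of each month.
Next: October 2024 → October 22, 2024.
Next: November 2024 → November 22, 2024.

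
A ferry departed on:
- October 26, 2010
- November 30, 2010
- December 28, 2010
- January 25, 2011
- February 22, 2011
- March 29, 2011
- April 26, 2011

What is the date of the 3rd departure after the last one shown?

These are Tuesdays with 35, 28, 28, 28, 35, 28-day gaps.
Each is the final Tuesday of its month — November 30, 2010 is past the 28th, so '4th Tuesday' doesn't fit.
May 2011 ends with Tuesday May 31, 2011.
Last Tuesday of June 2011: June 28, 2011.
July 2011 ends with Tuesday July 26, 2011.

July 26, 2011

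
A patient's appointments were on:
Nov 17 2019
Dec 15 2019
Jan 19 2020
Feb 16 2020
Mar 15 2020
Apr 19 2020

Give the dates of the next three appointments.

These are Sundays at 28- or 35-day spacing (28, 35, 28, 28, 35).
The pattern: 3rd Sunday of the month.
3rd Sunday of May 2020: May 17 2020.
3rd Sunday of June 2020: Jun 21 2020.
3rd Sunday of July 2020: Jul 19 2020.

May 17 2020, Jun 21 2020, Jul 19 2020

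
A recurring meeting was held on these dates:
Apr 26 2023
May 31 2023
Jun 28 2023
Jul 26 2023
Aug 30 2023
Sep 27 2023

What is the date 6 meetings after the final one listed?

Mar 27 2024

Every date is a Wednesday; gaps 35, 28, 28, 35, 28 days.
Each is the last Wednesday of its month (at least one falls on the 29th or later, ruling out '4th Wednesday').
October 2023 ends with Wednesday Oct 25 2023.
Last Wednesday of November 2023: Nov 29 2023.
Last Wednesday of December 2023: Dec 27 2023.
January 2024 ends with Wednesday Jan 31 2024.
Last Wednesday of February 2024: Feb 28 2024.
March 2024 ends with Wednesday Mar 27 2024.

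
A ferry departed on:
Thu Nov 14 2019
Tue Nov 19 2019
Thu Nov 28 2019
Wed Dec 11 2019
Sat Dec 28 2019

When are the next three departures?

Intervals are 5, 9, 13, 17 days — an arithmetic progression with common difference 4.
Next gap: 21 days. Sat Dec 28 2019 + 21 days = Sat Jan 18 2020.
Next gap: 25 days. Sat Jan 18 2020 + 25 days = Wed Feb 12 2020.
Next gap: 29 days. Wed Feb 12 2020 + 29 days = Thu Mar 12 2020.

Sat Jan 18 2020, Wed Feb 12 2020, Thu Mar 12 2020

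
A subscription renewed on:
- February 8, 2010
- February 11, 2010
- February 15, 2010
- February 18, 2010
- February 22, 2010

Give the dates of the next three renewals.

February 25, 2010; March 1, 2010; March 4, 2010

Every event lands on a Monday or Thursday (gaps cycle 3, 4, 3, 4).
So the schedule is: every Monday and Thursday.
Next Thursday: February 25, 2010.
The following Monday is March 1, 2010.
Next Thursday: March 4, 2010.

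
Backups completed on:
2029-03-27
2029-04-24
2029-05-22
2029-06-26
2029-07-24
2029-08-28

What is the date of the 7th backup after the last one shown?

2030-03-26

All dates are Tuesdays, 28, 28, 35, 28, 35 days apart.
Specifically, the 4th Tuesday of each month.
4th Tuesday of September 2029: 2029-09-25.
4th Tuesday of October 2029: 2029-10-23.
November 2029 — 4th Tuesday is 2029-11-27.
4th Tuesday of December 2029: 2029-12-25.
January 2030 — 4th Tuesday is 2030-01-22.
February 2030 — 4th Tuesday is 2030-02-26.
March 2030 — 4th Tuesday is 2030-03-26.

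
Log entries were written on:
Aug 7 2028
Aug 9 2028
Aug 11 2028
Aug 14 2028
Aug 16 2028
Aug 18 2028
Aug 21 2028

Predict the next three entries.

The gap pattern 2, 2, 3, 2, 2, 3 repeats every 3 events.
These are the Mondays, Wednesdays and Fridays of each week.
The following Wednesday is Aug 23 2028.
Next Friday: Aug 25 2028.
The following Monday is Aug 28 2028.

Aug 23 2028, Aug 25 2028, Aug 28 2028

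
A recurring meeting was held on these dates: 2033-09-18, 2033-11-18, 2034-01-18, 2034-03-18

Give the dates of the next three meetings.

2034-05-18, 2034-07-18, 2034-09-18

Each date is the 18th; the gaps (61, 61, 59) track the month lengths.
The rule is the 18th of every 2 months.
Next: May 2034 → 2034-05-18.
Next: July 2034 → 2034-07-18.
September 2034: 2034-09-18.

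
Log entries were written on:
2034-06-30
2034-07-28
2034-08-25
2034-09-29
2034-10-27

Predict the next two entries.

2034-11-24, 2034-12-29

Every date is a Friday; gaps 28, 28, 35, 28 days.
Each is the last Friday of its month (at least one falls on the 29th or later, ruling out '4th Friday').
Last Friday of November 2034: 2034-11-24.
December 2034 ends with Friday 2034-12-29.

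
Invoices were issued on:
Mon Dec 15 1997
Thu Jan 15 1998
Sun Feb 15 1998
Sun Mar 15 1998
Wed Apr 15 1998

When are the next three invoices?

The day-of-month is always 15 (31, 31, 28, 31 days between events).
So this recurs on the 15th of each month.
May 1998: Fri May 15 1998.
June 1998: Mon Jun 15 1998.
July 1998: Wed Jul 15 1998.

Fri May 15 1998, Mon Jun 15 1998, Wed Jul 15 1998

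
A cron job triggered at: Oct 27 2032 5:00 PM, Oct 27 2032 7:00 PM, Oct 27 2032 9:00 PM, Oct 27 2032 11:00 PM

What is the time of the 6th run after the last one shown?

Oct 28 2032 11:00 AM

Gaps: 2, 2, 2 hours — each event is 2 hours after the previous one.
Oct 27 2032 11:00 PM + 2 h = Oct 28 2032 1:00 AM.
Oct 28 2032 1:00 AM + 2 h = Oct 28 2032 3:00 AM.
Oct 28 2032 3:00 AM + 2 h = Oct 28 2032 5:00 AM.
Oct 28 2032 5:00 AM + 2 h = Oct 28 2032 7:00 AM.
Oct 28 2032 7:00 AM + 2 h = Oct 28 2032 9:00 AM.
Oct 28 2032 9:00 AM + 2 h = Oct 28 2032 11:00 AM.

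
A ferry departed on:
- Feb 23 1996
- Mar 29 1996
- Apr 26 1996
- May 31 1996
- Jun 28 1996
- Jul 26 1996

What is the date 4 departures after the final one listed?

Every date is a Friday; gaps 35, 28, 35, 28, 28 days.
Each is the last Friday of its month (at least one falls on the 29th or later, ruling out '4th Friday').
Last Friday of August 1996: Aug 30 1996.
September 1996 ends with Friday Sep 27 1996.
Last Friday of October 1996: Oct 25 1996.
November 1996 ends with Friday Nov 29 1996.

Nov 29 1996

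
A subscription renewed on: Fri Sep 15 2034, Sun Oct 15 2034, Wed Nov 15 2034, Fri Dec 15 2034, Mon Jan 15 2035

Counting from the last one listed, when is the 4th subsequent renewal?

Gaps: 30, 31, 30, 31 days — not constant. Every event is on the 15th of the month.
Pattern: the 15th of each month.
Next: February 2035 → Thu Feb 15 2035.
March 2035: Thu Mar 15 2035.
April 2035: Sun Apr 15 2035.
Next: May 2035 → Tue May 15 2035.

Tue May 15 2035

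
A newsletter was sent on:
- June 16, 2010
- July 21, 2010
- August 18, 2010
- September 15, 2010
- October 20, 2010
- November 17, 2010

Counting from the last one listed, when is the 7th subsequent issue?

June 15, 2011

All dates are Wednesdays, 35, 28, 28, 35, 28 days apart.
Specifically, the 3rd Wednesday of each month.
3rd Wednesday of December 2010: December 15, 2010.
January 2011 — 3rd Wednesday is January 19, 2011.
3rd Wednesday of February 2011: February 16, 2011.
3rd Wednesday of March 2011: March 16, 2011.
3rd Wednesday of April 2011: April 20, 2011.
3rd Wednesday of May 2011: May 18, 2011.
June 2011 — 3rd Wednesday is June 15, 2011.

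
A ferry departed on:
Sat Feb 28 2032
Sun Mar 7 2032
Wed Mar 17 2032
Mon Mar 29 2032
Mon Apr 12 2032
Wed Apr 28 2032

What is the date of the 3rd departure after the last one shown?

Sun Jun 27 2032

Intervals are 8, 10, 12, 14, 16 days — an arithmetic progression with common difference 2.
Next gap: 18 days. Wed Apr 28 2032 + 18 days = Sun May 16 2032.
Next gap: 20 days. Sun May 16 2032 + 20 days = Sat Jun 5 2032.
Next gap: 22 days. Sat Jun 5 2032 + 22 days = Sun Jun 27 2032.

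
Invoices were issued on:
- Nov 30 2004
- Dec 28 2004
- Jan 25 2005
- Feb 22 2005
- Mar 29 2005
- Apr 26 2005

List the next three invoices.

Every date is a Tuesday; gaps 28, 28, 28, 35, 28 days.
Each is the last Tuesday of its month (at least one falls on the 29th or later, ruling out '4th Tuesday').
May 2005 ends with Tuesday May 31 2005.
Last Tuesday of June 2005: Jun 28 2005.
Last Tuesday of July 2005: Jul 26 2005.

May 31 2005, Jun 28 2005, Jul 26 2005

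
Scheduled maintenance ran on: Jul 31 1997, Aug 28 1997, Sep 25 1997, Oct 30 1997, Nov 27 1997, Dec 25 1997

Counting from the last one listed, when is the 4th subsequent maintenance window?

All Thursdays; the gaps (28, 28, 35, 28, 28) vary with month length.
This is the last Thursday of each month.
January 1998 ends with Thursday Jan 29 1998.
Last Thursday of February 1998: Feb 26 1998.
March 1998 ends with Thursday Mar 26 1998.
Last Thursday of April 1998: Apr 30 1998.

Apr 30 1998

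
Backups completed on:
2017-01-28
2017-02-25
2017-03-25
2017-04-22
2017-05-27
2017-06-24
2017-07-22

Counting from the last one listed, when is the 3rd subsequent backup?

2017-10-28

All dates are Saturdays, 28, 28, 28, 35, 28, 28 days apart.
Specifically, the 4th Saturday of each month.
August 2017 — 4th Saturday is 2017-08-26.
September 2017 — 4th Saturday is 2017-09-23.
4th Saturday of October 2017: 2017-10-28.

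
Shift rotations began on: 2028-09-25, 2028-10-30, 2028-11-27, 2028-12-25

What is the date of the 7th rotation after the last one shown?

2029-07-30

All Mondays; the gaps (35, 28, 28) vary with month length.
This is the last Monday of each month.
Last Monday of January 2029: 2029-01-29.
Last Monday of February 2029: 2029-02-26.
March 2029 ends with Monday 2029-03-26.
Last Monday of April 2029: 2029-04-30.
May 2029 ends with Monday 2029-05-28.
June 2029 ends with Monday 2029-06-25.
Last Monday of July 2029: 2029-07-30.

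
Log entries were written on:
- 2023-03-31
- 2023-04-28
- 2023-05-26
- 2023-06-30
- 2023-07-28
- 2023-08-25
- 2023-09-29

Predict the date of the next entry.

2023-10-27

Every date is a Friday; gaps 28, 28, 35, 28, 28, 35 days.
Each is the last Friday of its month (at least one falls on the 29th or later, ruling out '4th Friday').
October 2023 ends with Friday 2023-10-27.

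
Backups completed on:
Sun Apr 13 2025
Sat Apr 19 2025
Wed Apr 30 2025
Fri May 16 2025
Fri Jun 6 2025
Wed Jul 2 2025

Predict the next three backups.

Sat Aug 2 2025, Sun Sep 7 2025, Sat Oct 18 2025

The spacing grows by 5 each time: 6, 11, 16, 21, 26 days.
Next gap: 31 days. Wed Jul 2 2025 + 31 days = Sat Aug 2 2025.
Next gap: 36 days. Sat Aug 2 2025 + 36 days = Sun Sep 7 2025.
Next gap: 41 days. Sun Sep 7 2025 + 41 days = Sat Oct 18 2025.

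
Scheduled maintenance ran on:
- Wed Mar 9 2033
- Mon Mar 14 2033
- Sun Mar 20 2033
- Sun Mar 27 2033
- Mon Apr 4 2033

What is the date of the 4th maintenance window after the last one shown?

Mon May 16 2033

Intervals are 5, 6, 7, 8 days — an arithmetic progression with common difference 1.
Next gap: 9 days. Mon Apr 4 2033 + 9 days = Wed Apr 13 2033.
Next gap: 10 days. Wed Apr 13 2033 + 10 days = Sat Apr 23 2033.
Next gap: 11 days. Sat Apr 23 2033 + 11 days = Wed May 4 2033.
Next gap: 12 days. Wed May 4 2033 + 12 days = Mon May 16 2033.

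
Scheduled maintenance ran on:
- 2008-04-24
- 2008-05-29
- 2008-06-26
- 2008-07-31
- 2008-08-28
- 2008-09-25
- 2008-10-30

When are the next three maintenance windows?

All Thursdays; the gaps (35, 28, 35, 28, 28, 35) vary with month length.
This is the last Thursday of each month.
Last Thursday of November 2008: 2008-11-27.
December 2008 ends with Thursday 2008-12-25.
January 2009 ends with Thursday 2009-01-29.

2008-11-27, 2008-12-25, 2009-01-29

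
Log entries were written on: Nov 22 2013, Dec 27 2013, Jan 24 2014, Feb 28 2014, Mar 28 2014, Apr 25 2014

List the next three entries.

May 23 2014, Jun 27 2014, Jul 25 2014

Gaps: 35, 28, 35, 28, 28 days — a mix of 28 and 35. Every date is a Friday.
Each is the 4th Friday of its month.
May 2014 — 4th Friday is May 23 2014.
4th Friday of June 2014: Jun 27 2014.
July 2014 — 4th Friday is Jul 25 2014.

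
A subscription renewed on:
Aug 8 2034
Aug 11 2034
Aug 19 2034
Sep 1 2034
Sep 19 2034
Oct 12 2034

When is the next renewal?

The spacing grows by 5 each time: 3, 8, 13, 18, 23 days.
Next gap: 28 days. Oct 12 2034 + 28 days = Nov 9 2034.

Nov 9 2034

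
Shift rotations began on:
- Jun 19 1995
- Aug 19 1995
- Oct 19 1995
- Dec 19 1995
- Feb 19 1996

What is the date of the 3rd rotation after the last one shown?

Each date is the 19th; the gaps (61, 61, 61, 62) track the month lengths.
The rule is the 19th of every 2 months.
April 1996: Apr 19 1996.
June 1996: Jun 19 1996.
August 1996: Aug 19 1996.

Aug 19 1996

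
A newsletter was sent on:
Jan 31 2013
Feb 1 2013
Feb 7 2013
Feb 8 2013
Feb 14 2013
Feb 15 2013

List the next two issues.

The gap pattern 1, 6, 1, 6, 1 repeats every 2 events.
These are the Thursdays and Fridays of each week.
The following Thursday is Feb 21 2013.
Next Friday: Feb 22 2013.

Feb 21 2013, Feb 22 2013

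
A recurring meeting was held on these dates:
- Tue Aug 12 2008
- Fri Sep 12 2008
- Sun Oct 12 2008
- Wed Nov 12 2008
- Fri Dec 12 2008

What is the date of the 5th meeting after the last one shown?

Gaps: 31, 30, 31, 30 days — not constant. Every event is on the 12th of the month.
Pattern: the 12th of each month.
January 2009: Mon Jan 12 2009.
Next: February 2009 → Thu Feb 12 2009.
Next: March 2009 → Thu Mar 12 2009.
Next: April 2009 → Sun Apr 12 2009.
May 2009: Tue May 12 2009.

Tue May 12 2009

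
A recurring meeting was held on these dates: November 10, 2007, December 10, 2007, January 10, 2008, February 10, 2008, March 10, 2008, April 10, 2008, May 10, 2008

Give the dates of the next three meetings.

June 10, 2008; July 10, 2008; August 10, 2008

Gaps: 30, 31, 31, 29, 31, 30 days — not constant. Every event is on the 10th of the month.
Pattern: the 10th of each month.
June 2008: June 10, 2008.
July 2008: July 10, 2008.
Next: August 2008 → August 10, 2008.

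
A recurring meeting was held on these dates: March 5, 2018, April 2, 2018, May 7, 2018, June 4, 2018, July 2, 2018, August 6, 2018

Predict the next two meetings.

These are Mondays at 28- or 35-day spacing (28, 35, 28, 28, 35).
The pattern: 1st Monday of the month.
September 2018 — 1st Monday is September 3, 2018.
1st Monday of October 2018: October 1, 2018.

September 3, 2018; October 1, 2018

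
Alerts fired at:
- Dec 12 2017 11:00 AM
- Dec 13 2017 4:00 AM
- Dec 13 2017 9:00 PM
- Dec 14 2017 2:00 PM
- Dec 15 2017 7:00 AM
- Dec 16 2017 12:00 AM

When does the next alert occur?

Gaps: 17, 17, 17, 17, 17 hours — each event is 17 hours after the previous one.
Dec 16 2017 12:00 AM + 17 h = Dec 16 2017 5:00 PM.

Dec 16 2017 5:00 PM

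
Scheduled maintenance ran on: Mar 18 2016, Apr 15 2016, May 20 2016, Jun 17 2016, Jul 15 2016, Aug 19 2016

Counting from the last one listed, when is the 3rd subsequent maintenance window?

Nov 18 2016

Gaps: 28, 35, 28, 28, 35 days — a mix of 28 and 35. Every date is a Friday.
Each is the 3rd Friday of its month.
September 2016 — 3rd Friday is Sep 16 2016.
3rd Friday of October 2016: Oct 21 2016.
3rd Friday of November 2016: Nov 18 2016.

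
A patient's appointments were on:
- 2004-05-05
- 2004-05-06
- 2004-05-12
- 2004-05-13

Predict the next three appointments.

2004-05-19, 2004-05-20, 2004-05-26

Every event lands on a Wednesday or Thursday (gaps cycle 1, 6, 1).
So the schedule is: every Wednesday and Thursday.
The following Wednesday is 2004-05-19.
The following Thursday is 2004-05-20.
Next Wednesday: 2004-05-26.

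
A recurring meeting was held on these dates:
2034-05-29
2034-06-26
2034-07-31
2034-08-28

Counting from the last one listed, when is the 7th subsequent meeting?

2035-03-26

All Mondays; the gaps (28, 35, 28) vary with month length.
This is the last Monday of each month.
Last Monday of September 2034: 2034-09-25.
October 2034 ends with Monday 2034-10-30.
Last Monday of November 2034: 2034-11-27.
December 2034 ends with Monday 2034-12-25.
January 2035 ends with Monday 2035-01-29.
February 2035 ends with Monday 2035-02-26.
March 2035 ends with Monday 2035-03-26.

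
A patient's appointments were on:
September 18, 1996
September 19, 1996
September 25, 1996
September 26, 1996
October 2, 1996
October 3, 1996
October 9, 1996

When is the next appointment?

October 10, 1996

Every event lands on a Wednesday or Thursday (gaps cycle 1, 6, 1, 6, 1, 6).
So the schedule is: every Wednesday and Thursday.
Next Thursday: October 10, 1996.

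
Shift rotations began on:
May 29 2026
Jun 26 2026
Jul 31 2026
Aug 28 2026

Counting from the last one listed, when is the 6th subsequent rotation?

These are Fridays with 28, 35, 28-day gaps.
Each is the final Friday of its month — May 29 2026 is past the 28th, so '4th Friday' doesn't fit.
Last Friday of September 2026: Sep 25 2026.
Last Friday of October 2026: Oct 30 2026.
November 2026 ends with Friday Nov 27 2026.
Last Friday of December 2026: Dec 25 2026.
Last Friday of January 2027: Jan 29 2027.
February 2027 ends with Friday Feb 26 2027.

Feb 26 2027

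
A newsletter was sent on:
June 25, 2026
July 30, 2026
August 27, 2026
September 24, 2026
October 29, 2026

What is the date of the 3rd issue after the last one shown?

All Thursdays; the gaps (35, 28, 28, 35) vary with month length.
This is the last Thursday of each month.
November 2026 ends with Thursday November 26, 2026.
Last Thursday of December 2026: December 31, 2026.
January 2027 ends with Thursday January 28, 2027.

January 28, 2027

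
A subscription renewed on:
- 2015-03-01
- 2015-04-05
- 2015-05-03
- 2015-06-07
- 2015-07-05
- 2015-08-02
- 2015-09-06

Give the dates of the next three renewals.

2015-10-04, 2015-11-01, 2015-12-06

These are Sundays at 28- or 35-day spacing (35, 28, 35, 28, 28, 35).
The pattern: 1st Sunday of the month.
1st Sunday of October 2015: 2015-10-04.
1st Sunday of November 2015: 2015-11-01.
1st Sunday of December 2015: 2015-12-06.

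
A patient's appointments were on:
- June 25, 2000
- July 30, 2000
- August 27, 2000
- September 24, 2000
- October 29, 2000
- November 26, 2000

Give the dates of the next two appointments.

Every date is a Sunday; gaps 35, 28, 28, 35, 28 days.
Each is the last Sunday of its month (at least one falls on the 29th or later, ruling out '4th Sunday').
Last Sunday of December 2000: December 31, 2000.
Last Sunday of January 2001: January 28, 2001.

December 31, 2000; January 28, 2001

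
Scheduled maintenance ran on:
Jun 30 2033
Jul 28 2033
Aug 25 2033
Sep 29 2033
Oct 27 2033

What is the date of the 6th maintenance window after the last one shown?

These are Thursdays with 28, 28, 35, 28-day gaps.
Each is the final Thursday of its month — Jun 30 2033 is past the 28th, so '4th Thursday' doesn't fit.
November 2033 ends with Thursday Nov 24 2033.
December 2033 ends with Thursday Dec 29 2033.
January 2034 ends with Thursday Jan 26 2034.
February 2034 ends with Thursday Feb 23 2034.
March 2034 ends with Thursday Mar 30 2034.
Last Thursday of April 2034: Apr 27 2034.

Apr 27 2034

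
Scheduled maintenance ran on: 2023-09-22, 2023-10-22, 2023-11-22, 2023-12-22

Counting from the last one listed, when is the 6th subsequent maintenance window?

2024-06-22

Gaps: 30, 31, 30 days — not constant. Every event is on the 22nd of the month.
Pattern: the 22nd of each month.
January 2024: 2024-01-22.
February 2024: 2024-02-22.
Next: March 2024 → 2024-03-22.
April 2024: 2024-04-22.
Next: May 2024 → 2024-05-22.
June 2024: 2024-06-22.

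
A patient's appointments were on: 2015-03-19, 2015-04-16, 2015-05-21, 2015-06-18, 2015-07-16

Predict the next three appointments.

These are Thursdays at 28- or 35-day spacing (28, 35, 28, 28).
The pattern: 3rd Thursday of the month.
3rd Thursday of August 2015: 2015-08-20.
September 2015 — 3rd Thursday is 2015-09-17.
3rd Thursday of October 2015: 2015-10-15.

2015-08-20, 2015-09-17, 2015-10-15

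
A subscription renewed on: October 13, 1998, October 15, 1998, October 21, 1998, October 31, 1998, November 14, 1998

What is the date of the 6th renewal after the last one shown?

The spacing grows by 4 each time: 2, 6, 10, 14 days.
Next gap: 18 days. November 14, 1998 + 18 days = December 2, 1998.
Next gap: 22 days. December 2, 1998 + 22 days = December 24, 1998.
Next gap: 26 days. December 24, 1998 + 26 days = January 19, 1999.
Next gap: 30 days. January 19, 1999 + 30 days = February 18, 1999.
Next gap: 34 days. February 18, 1999 + 34 days = March 24, 1999.
Next gap: 38 days. March 24, 1999 + 38 days = May 1, 1999.

May 1, 1999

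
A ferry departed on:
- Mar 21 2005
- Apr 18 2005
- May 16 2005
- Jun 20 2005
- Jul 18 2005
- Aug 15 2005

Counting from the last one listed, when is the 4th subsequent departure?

Dec 19 2005

These are Mondays at 28- or 35-day spacing (28, 28, 35, 28, 28).
The pattern: 3rd Monday of the month.
September 2005 — 3rd Monday is Sep 19 2005.
3rd Monday of October 2005: Oct 17 2005.
November 2005 — 3rd Monday is Nov 21 2005.
December 2005 — 3rd Monday is Dec 19 2005.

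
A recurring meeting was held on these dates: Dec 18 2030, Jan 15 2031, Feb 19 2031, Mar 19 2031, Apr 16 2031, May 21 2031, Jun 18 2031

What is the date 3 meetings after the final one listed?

Sep 17 2031

Gaps: 28, 35, 28, 28, 35, 28 days — a mix of 28 and 35. Every date is a Wednesday.
Each is the 3rd Wednesday of its month.
3rd Wednesday of July 2031: Jul 16 2031.
August 2031 — 3rd Wednesday is Aug 20 2031.
3rd Wednesday of September 2031: Sep 17 2031.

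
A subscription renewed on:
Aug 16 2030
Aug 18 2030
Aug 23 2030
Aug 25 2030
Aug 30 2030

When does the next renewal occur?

Sep 1 2030

Every event lands on a Friday or Sunday (gaps cycle 2, 5, 2, 5).
So the schedule is: every Friday and Sunday.
The following Sunday is Sep 1 2030.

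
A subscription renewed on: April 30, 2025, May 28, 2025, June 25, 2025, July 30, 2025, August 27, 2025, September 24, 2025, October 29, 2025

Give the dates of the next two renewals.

These are Wednesdays with 28, 28, 35, 28, 28, 35-day gaps.
Each is the final Wednesday of its month — April 30, 2025 is past the 28th, so '4th Wednesday' doesn't fit.
Last Wednesday of November 2025: November 26, 2025.
Last Wednesday of December 2025: December 31, 2025.

November 26, 2025; December 31, 2025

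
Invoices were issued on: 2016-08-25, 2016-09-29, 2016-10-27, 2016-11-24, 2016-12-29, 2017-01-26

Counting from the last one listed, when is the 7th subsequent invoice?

Every date is a Thursday; gaps 35, 28, 28, 35, 28 days.
Each is the last Thursday of its month (at least one falls on the 29th or later, ruling out '4th Thursday').
Last Thursday of February 2017: 2017-02-23.
March 2017 ends with Thursday 2017-03-30.
Last Thursday of April 2017: 2017-04-27.
May 2017 ends with Thursday 2017-05-25.
June 2017 ends with Thursday 2017-06-29.
Last Thursday of July 2017: 2017-07-27.
Last Thursday of August 2017: 2017-08-31.

2017-08-31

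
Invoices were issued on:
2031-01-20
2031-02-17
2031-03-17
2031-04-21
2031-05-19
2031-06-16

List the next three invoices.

These are Mondays at 28- or 35-day spacing (28, 28, 35, 28, 28).
The pattern: 3rd Monday of the month.
July 2031 — 3rd Monday is 2031-07-21.
August 2031 — 3rd Monday is 2031-08-18.
September 2031 — 3rd Monday is 2031-09-15.

2031-07-21, 2031-08-18, 2031-09-15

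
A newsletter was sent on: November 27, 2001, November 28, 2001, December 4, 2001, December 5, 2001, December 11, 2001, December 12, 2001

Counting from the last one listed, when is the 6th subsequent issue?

Gaps: 1, 6, 1, 6, 1 days — not constant, but cyclic with period 2.
The events fall on every Tuesday and Wednesday.
Next Tuesday: December 18, 2001.
Next Wednesday: December 19, 2001.
Next Tuesday: December 25, 2001.
The following Wednesday is December 26, 2001.
Next Tuesday: January 1, 2002.
The following Wednesday is January 2, 2002.

January 2, 2002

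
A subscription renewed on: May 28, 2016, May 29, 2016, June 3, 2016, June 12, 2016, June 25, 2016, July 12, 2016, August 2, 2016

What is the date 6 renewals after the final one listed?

February 28, 2017

Intervals are 1, 5, 9, 13, 17, 21 days — an arithmetic progression with common difference 4.
Next gap: 25 days. August 2, 2016 + 25 days = August 27, 2016.
Next gap: 29 days. August 27, 2016 + 29 days = September 25, 2016.
Next gap: 33 days. September 25, 2016 + 33 days = October 28, 2016.
Next gap: 37 days. October 28, 2016 + 37 days = December 4, 2016.
Next gap: 41 days. December 4, 2016 + 41 days = January 14, 2017.
Next gap: 45 days. January 14, 2017 + 45 days = February 28, 2017.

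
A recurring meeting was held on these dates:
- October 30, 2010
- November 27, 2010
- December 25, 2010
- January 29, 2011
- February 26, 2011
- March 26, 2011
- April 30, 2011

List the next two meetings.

May 28, 2011; June 25, 2011

These are Saturdays with 28, 28, 35, 28, 28, 35-day gaps.
Each is the final Saturday of its month — October 30, 2010 is past the 28th, so '4th Saturday' doesn't fit.
May 2011 ends with Saturday May 28, 2011.
June 2011 ends with Saturday June 25, 2011.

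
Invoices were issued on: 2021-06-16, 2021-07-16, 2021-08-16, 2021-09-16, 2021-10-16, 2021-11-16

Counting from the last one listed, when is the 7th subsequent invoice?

2022-06-16

Gaps: 30, 31, 31, 30, 31 days — not constant. Every event is on the 16th of the month.
Pattern: the 16th of each month.
December 2021: 2021-12-16.
Next: January 2022 → 2022-01-16.
February 2022: 2022-02-16.
March 2022: 2022-03-16.
Next: April 2022 → 2022-04-16.
Next: May 2022 → 2022-05-16.
June 2022: 2022-06-16.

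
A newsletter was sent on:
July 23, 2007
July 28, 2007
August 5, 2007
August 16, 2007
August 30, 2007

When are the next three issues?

Intervals are 5, 8, 11, 14 days — an arithmetic progression with common difference 3.
Next gap: 17 days. August 30, 2007 + 17 days = September 16, 2007.
Next gap: 20 days. September 16, 2007 + 20 days = October 6, 2007.
Next gap: 23 days. October 6, 2007 + 23 days = October 29, 2007.

September 16, 2007; October 6, 2007; October 29, 2007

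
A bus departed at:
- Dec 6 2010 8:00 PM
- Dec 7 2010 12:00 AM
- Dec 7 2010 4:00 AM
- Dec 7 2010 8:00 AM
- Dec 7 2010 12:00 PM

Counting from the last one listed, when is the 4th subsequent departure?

Dec 8 2010 4:00 AM

Gaps: 4, 4, 4, 4 hours — each event is 4 hours after the previous one.
Dec 7 2010 12:00 PM + 4 h = Dec 7 2010 4:00 PM.
Dec 7 2010 4:00 PM + 4 h = Dec 7 2010 8:00 PM.
Dec 7 2010 8:00 PM + 4 h = Dec 8 2010 12:00 AM.
Dec 8 2010 12:00 AM + 4 h = Dec 8 2010 4:00 AM.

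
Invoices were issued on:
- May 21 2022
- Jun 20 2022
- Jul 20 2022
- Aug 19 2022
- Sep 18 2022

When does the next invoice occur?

Gaps between consecutive events: 30, 30, 30, 30 days — a constant 30-day interval.
Sep 18 2022 + 30 days = Oct 18 2022.

Oct 18 2022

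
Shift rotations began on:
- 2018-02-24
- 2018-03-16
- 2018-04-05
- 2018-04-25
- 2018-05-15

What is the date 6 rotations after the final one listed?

The spacing is 20, 20, 20, 20 days — always 20 days.
2018-05-15 + 20 days = 2018-06-04.
2018-06-04 + 20 days = 2018-06-24.
2018-06-24 + 20 days = 2018-07-14.
2018-07-14 + 20 days = 2018-08-03.
2018-08-03 + 20 days = 2018-08-23.
2018-08-23 + 20 days = 2018-09-12.

2018-09-12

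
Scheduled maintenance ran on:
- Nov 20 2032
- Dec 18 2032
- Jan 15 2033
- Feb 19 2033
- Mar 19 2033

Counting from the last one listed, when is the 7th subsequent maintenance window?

Gaps: 28, 28, 35, 28 days — a mix of 28 and 35. Every date is a Saturday.
Each is the 3rd Saturday of its month.
April 2033 — 3rd Saturday is Apr 16 2033.
May 2033 — 3rd Saturday is May 21 2033.
3rd Saturday of June 2033: Jun 18 2033.
3rd Saturday of July 2033: Jul 16 2033.
3rd Saturday of August 2033: Aug 20 2033.
September 2033 — 3rd Saturday is Sep 17 2033.
3rd Saturday of October 2033: Oct 15 2033.

Oct 15 2033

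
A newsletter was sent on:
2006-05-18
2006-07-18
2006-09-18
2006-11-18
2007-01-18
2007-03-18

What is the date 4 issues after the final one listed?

2007-11-18

Gaps: 61, 62, 61, 61, 59 days — not constant. Every event is on the 18th of the month.
Pattern: the 18th of every 2 months.
May 2007: 2007-05-18.
Next: July 2007 → 2007-07-18.
September 2007: 2007-09-18.
November 2007: 2007-11-18.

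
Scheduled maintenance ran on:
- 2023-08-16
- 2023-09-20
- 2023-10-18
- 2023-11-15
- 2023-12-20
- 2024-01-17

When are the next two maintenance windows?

2024-02-21, 2024-03-20

Gaps: 35, 28, 28, 35, 28 days — a mix of 28 and 35. Every date is a Wednesday.
Each is the 3rd Wednesday of its month.
3rd Wednesday of February 2024: 2024-02-21.
3rd Wednesday of March 2024: 2024-03-20.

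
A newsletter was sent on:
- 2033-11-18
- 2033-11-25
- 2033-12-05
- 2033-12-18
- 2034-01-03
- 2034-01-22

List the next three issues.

Gaps: 7, 10, 13, 16, 19 days — each gap is 3 larger than the previous one.
Next gap: 22 days. 2034-01-22 + 22 days = 2034-02-13.
Next gap: 25 days. 2034-02-13 + 25 days = 2034-03-10.
Next gap: 28 days. 2034-03-10 + 28 days = 2034-04-07.

2034-02-13, 2034-03-10, 2034-04-07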